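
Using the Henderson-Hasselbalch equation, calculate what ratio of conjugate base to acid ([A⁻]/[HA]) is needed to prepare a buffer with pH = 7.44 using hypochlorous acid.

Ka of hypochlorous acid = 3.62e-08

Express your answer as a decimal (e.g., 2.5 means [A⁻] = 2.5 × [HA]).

pKa = -log(3.62e-08) = 7.4413. pH = pKa + log([A⁻]/[HA]), so log([A⁻]/[HA]) = pH − pKa = 7.44 − 7.4413 = -0.0013. [A⁻]/[HA] = 10^(-0.0013) = 0.997

[A⁻]/[HA] = 0.997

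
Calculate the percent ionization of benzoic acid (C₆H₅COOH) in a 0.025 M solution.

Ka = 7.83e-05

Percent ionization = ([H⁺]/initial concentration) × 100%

Using Ka equilibrium: x² + Ka×x - Ka×C = 0. Solving: [H⁺] = 1.3605e-03. Percent = (1.3605e-03/0.025) × 100

Percent ionization = 5.44%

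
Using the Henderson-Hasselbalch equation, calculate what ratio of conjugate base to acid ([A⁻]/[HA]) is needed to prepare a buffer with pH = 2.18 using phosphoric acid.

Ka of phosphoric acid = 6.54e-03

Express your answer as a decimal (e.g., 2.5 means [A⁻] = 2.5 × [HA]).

pKa = -log(6.54e-03) = 2.1844. pH = pKa + log([A⁻]/[HA]), so log([A⁻]/[HA]) = pH − pKa = 2.18 − 2.1844 = -0.0044. [A⁻]/[HA] = 10^(-0.0044) = 0.990

[A⁻]/[HA] = 0.990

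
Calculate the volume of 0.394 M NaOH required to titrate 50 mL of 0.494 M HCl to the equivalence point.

At equivalence: moles acid = moles base. moles HCl = 0.494 × 50/1000 = 0.0247 mol. V_base = moles / 0.394 × 1000 = 62.7 mL.

V_{base} = 62.7 mL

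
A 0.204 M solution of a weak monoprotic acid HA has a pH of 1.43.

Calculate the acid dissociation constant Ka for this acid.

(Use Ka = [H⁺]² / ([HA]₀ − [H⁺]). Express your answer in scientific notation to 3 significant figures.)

[H⁺] = 10^(−pH) = 10^(−1.43) = 3.715e-02 M. For HA ⇌ H⁺ + A⁻, Ka = [H⁺][A⁻]/[HA] = [H⁺]² / ([HA]₀ − [H⁺]) = (3.715e-02)² / (0.204 − 3.715e-02) = 8.27e-03.

K_a = 8.27e-03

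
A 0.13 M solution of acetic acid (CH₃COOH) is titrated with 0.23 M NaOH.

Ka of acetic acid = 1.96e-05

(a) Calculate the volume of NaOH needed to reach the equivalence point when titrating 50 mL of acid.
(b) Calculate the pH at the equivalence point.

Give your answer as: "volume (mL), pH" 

moles acid = 0.13 × 50/1000 = 0.0065 mol; V_base = moles/0.23 × 1000 = 28.3 mL. At equivalence only the conjugate base is present: [A⁻] = 0.0065/0.078 = 8.3056e-02 M. Kb = Kw/Ka = 5.10e-10; [OH⁻] = √(Kb × [A⁻]) = 6.5096e-06; pOH = 5.19; pH = 14 - pOH = 8.81.

V = 28.3 mL, pH = 8.81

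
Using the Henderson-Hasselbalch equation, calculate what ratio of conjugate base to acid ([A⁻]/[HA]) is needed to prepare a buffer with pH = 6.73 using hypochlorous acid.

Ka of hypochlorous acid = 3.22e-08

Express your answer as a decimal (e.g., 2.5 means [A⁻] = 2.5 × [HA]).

pKa = -log(3.22e-08) = 7.4921. pH = pKa + log([A⁻]/[HA]), so log([A⁻]/[HA]) = pH − pKa = 6.73 − 7.4921 = -0.7621. [A⁻]/[HA] = 10^(-0.7621) = 0.173

[A⁻]/[HA] = 0.173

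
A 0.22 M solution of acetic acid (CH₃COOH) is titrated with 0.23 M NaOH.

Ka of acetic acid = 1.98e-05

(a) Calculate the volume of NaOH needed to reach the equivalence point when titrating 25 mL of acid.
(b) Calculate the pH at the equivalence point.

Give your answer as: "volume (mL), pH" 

moles acid = 0.22 × 25/1000 = 0.0055 mol; V_base = moles/0.23 × 1000 = 23.9 mL. At equivalence only the conjugate base is present: [A⁻] = 0.0055/0.049 = 1.1244e-01 M. Kb = Kw/Ka = 5.05e-10; [OH⁻] = √(Kb × [A⁻]) = 7.5359e-06; pOH = 5.12; pH = 14 - pOH = 8.88.

V = 23.9 mL, pH = 8.88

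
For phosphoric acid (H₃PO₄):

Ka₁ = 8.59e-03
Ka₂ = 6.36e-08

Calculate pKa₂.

pKa₂ = -log(Ka₂) = -log(6.36e-08) = 7.20.

pK_{a2} = 7.20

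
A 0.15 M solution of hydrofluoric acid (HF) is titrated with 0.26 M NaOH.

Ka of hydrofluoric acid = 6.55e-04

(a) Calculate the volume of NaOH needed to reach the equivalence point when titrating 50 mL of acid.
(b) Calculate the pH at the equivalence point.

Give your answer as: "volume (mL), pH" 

moles acid = 0.15 × 50/1000 = 0.0075 mol; V_base = moles/0.26 × 1000 = 28.8 mL. At equivalence only the conjugate base is present: [A⁻] = 0.0075/0.079 = 9.5122e-02 M. Kb = Kw/Ka = 1.53e-11; [OH⁻] = √(Kb × [A⁻]) = 1.2051e-06; pOH = 5.92; pH = 14 - pOH = 8.08.

V = 28.8 mL, pH = 8.08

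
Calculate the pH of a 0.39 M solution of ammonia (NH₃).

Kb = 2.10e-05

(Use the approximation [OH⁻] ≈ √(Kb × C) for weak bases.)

[OH⁻] = √(Kb × C) = √(2.10e-05 × 0.39) = 2.8618e-03. pOH = 2.54, pH = 14 - pOH

pH = 11.46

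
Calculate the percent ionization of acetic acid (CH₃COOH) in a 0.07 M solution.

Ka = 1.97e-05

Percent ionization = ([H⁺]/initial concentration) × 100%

Using Ka equilibrium: x² + Ka×x - Ka×C = 0. Solving: [H⁺] = 1.1645e-03. Percent = (1.1645e-03/0.07) × 100

Percent ionization = 1.66%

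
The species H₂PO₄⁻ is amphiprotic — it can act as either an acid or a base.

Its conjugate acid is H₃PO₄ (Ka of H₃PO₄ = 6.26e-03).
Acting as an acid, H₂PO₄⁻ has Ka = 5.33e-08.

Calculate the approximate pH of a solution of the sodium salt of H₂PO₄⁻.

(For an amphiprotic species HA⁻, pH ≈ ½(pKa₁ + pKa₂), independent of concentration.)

pKa₁ = -log(6.26e-03) = 2.20; pKa₂ = -log(5.33e-08) = 7.27. For an amphiprotic species, pH ≈ ½(pKa₁ + pKa₂) = ½(2.20 + 7.27) = 4.74.

pH = 4.74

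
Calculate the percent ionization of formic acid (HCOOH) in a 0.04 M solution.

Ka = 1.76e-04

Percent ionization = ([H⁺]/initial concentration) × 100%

Using Ka equilibrium: x² + Ka×x - Ka×C = 0. Solving: [H⁺] = 2.5668e-03. Percent = (2.5668e-03/0.04) × 100

Percent ionization = 6.42%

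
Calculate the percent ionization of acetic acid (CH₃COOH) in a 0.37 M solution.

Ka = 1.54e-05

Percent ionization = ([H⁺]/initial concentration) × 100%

Using Ka equilibrium: x² + Ka×x - Ka×C = 0. Solving: [H⁺] = 2.3794e-03. Percent = (2.3794e-03/0.37) × 100

Percent ionization = 0.643%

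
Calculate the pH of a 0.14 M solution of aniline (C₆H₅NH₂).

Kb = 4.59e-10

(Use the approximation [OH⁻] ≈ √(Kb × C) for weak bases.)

[OH⁻] = √(Kb × C) = √(4.59e-10 × 0.14) = 8.0162e-06. pOH = 5.10, pH = 14 - pOH

pH = 8.90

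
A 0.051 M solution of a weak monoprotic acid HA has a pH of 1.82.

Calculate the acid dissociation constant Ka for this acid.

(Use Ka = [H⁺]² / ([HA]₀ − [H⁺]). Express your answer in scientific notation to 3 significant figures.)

[H⁺] = 10^(−pH) = 10^(−1.82) = 1.514e-02 M. For HA ⇌ H⁺ + A⁻, Ka = [H⁺][A⁻]/[HA] = [H⁺]² / ([HA]₀ − [H⁺]) = (1.514e-02)² / (0.051 − 1.514e-02) = 6.39e-03.

K_a = 6.39e-03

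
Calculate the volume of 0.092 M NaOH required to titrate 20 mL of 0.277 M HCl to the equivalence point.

At equivalence: moles acid = moles base. moles HCl = 0.277 × 20/1000 = 0.00554 mol. V_base = moles / 0.092 × 1000 = 60.2 mL.

V_{base} = 60.2 mL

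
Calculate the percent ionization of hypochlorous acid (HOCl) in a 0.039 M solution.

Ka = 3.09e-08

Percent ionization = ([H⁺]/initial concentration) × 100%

Using Ka equilibrium: x² + Ka×x - Ka×C = 0. Solving: [H⁺] = 3.4699e-05. Percent = (3.4699e-05/0.039) × 100

Percent ionization = 0.089%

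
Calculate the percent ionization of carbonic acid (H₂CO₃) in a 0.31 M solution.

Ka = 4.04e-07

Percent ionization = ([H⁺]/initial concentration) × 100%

Using Ka equilibrium: x² + Ka×x - Ka×C = 0. Solving: [H⁺] = 3.5369e-04. Percent = (3.5369e-04/0.31) × 100

Percent ionization = 0.114%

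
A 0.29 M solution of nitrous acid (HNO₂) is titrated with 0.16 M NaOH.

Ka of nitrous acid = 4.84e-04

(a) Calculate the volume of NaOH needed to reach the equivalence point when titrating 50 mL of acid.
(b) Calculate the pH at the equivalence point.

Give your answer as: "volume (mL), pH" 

moles acid = 0.29 × 50/1000 = 0.0145 mol; V_base = moles/0.16 × 1000 = 90.6 mL. At equivalence only the conjugate base is present: [A⁻] = 0.0145/0.141 = 1.0311e-01 M. Kb = Kw/Ka = 2.07e-11; [OH⁻] = √(Kb × [A⁻]) = 1.4596e-06; pOH = 5.84; pH = 14 - pOH = 8.16.

V = 90.6 mL, pH = 8.16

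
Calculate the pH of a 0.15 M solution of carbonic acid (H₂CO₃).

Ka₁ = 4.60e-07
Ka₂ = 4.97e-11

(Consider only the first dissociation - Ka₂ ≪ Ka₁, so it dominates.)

First dissociation dominates. From Ka₁ = [H⁺][HA⁻]/[H₂A], x² + Ka₁·x − Ka₁·C = 0 with C = 0.15 M and Ka₁ = 4.60e-07. Solving: [H⁺] = (−Ka₁ + √(Ka₁² + 4·Ka₁·C)) / 2 = 2.6245e-04 M. pH = -log(2.6245e-04) = 3.58.

pH = 3.58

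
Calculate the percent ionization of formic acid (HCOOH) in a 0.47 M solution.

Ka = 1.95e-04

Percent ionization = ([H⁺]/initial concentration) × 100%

Using Ka equilibrium: x² + Ka×x - Ka×C = 0. Solving: [H⁺] = 9.4764e-03. Percent = (9.4764e-03/0.47) × 100

Percent ionization = 2.02%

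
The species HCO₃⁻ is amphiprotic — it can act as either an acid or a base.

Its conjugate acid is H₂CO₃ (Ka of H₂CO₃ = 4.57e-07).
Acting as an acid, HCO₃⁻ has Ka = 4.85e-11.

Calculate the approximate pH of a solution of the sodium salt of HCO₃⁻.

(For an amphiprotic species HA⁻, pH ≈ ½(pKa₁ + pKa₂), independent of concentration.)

pKa₁ = -log(4.57e-07) = 6.34; pKa₂ = -log(4.85e-11) = 10.31. For an amphiprotic species, pH ≈ ½(pKa₁ + pKa₂) = ½(6.34 + 10.31) = 8.33.

pH = 8.33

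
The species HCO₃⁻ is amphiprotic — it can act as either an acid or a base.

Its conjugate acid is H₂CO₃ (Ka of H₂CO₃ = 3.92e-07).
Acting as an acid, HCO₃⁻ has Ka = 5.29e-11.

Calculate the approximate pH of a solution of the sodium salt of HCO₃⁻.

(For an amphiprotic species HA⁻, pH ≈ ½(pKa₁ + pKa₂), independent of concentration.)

pKa₁ = -log(3.92e-07) = 6.41; pKa₂ = -log(5.29e-11) = 10.28. For an amphiprotic species, pH ≈ ½(pKa₁ + pKa₂) = ½(6.41 + 10.28) = 8.34.

pH = 8.34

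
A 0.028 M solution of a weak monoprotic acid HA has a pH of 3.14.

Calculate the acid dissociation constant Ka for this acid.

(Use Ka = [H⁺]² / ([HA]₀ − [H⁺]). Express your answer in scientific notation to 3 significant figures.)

[H⁺] = 10^(−pH) = 10^(−3.14) = 7.244e-04 M. For HA ⇌ H⁺ + A⁻, Ka = [H⁺][A⁻]/[HA] = [H⁺]² / ([HA]₀ − [H⁺]) = (7.244e-04)² / (0.028 − 7.244e-04) = 1.92e-05.

K_a = 1.92e-05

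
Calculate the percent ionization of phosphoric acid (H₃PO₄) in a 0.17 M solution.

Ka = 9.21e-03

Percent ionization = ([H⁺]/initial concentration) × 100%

Using Ka equilibrium: x² + Ka×x - Ka×C = 0. Solving: [H⁺] = 3.5231e-02. Percent = (3.5231e-02/0.17) × 100

Percent ionization = 20.7%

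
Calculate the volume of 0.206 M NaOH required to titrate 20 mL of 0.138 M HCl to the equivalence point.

At equivalence: moles acid = moles base. moles HCl = 0.138 × 20/1000 = 0.00276 mol. V_base = moles / 0.206 × 1000 = 13.4 mL.

V_{base} = 13.4 mL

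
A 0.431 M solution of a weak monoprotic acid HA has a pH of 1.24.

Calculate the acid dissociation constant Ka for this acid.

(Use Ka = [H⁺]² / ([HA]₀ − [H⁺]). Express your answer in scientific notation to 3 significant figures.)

[H⁺] = 10^(−pH) = 10^(−1.24) = 5.754e-02 M. For HA ⇌ H⁺ + A⁻, Ka = [H⁺][A⁻]/[HA] = [H⁺]² / ([HA]₀ − [H⁺]) = (5.754e-02)² / (0.431 − 5.754e-02) = 8.87e-03.

K_a = 8.87e-03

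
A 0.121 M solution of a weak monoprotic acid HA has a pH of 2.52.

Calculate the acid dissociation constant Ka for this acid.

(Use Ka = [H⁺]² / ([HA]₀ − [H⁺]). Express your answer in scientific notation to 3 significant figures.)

[H⁺] = 10^(−pH) = 10^(−2.52) = 3.020e-03 M. For HA ⇌ H⁺ + A⁻, Ka = [H⁺][A⁻]/[HA] = [H⁺]² / ([HA]₀ − [H⁺]) = (3.020e-03)² / (0.121 − 3.020e-03) = 7.73e-05.

K_a = 7.73e-05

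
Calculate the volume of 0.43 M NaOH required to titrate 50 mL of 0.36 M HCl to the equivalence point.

At equivalence: moles acid = moles base. moles HCl = 0.36 × 50/1000 = 0.018 mol. V_base = moles / 0.43 × 1000 = 41.9 mL.

V_{base} = 41.9 mL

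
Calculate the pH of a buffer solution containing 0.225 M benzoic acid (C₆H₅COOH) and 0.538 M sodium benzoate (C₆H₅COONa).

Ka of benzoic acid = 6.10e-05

pKa = -log(6.10e-05) = 4.21. pH = pKa + log([A⁻]/[HA]) = 4.21 + log(0.538/0.225)

pH = 4.59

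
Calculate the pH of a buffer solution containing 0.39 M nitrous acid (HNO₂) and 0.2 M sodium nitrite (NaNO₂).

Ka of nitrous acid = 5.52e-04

pKa = -log(5.52e-04) = 3.26. pH = pKa + log([A⁻]/[HA]) = 3.26 + log(0.2/0.39)

pH = 2.97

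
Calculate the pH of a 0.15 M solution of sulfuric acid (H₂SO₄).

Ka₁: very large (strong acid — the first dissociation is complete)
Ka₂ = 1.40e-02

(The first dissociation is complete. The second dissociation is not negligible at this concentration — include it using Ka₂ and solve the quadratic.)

First dissociation is complete: [H⁺]₀ = [HSO₄⁻]₀ = C = 0.15 M. Second dissociation HSO₄⁻ ⇌ H⁺ + SO₄²⁻: let x = [SO₄²⁻]. Ka₂ = (C + x)·x / (C − x) = 1.40e-02 → x² + (C + Ka₂)·x − Ka₂·C = 0 → x² + 0.16400·x − 2.100e-03 = 0. x = (−0.16400 + √(0.16400² + 4 × 2.100e-03)) / 2 = 1.1936e-02 M. [H⁺] = C + x = 0.15 + 1.1936e-02 = 1.6194e-01 M. pH = -log(1.6194e-01) = 0.79.

pH = 0.79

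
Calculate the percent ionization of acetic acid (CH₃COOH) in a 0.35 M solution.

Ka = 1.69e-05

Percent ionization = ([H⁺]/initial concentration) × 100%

Using Ka equilibrium: x² + Ka×x - Ka×C = 0. Solving: [H⁺] = 2.4236e-03. Percent = (2.4236e-03/0.35) × 100

Percent ionization = 0.692%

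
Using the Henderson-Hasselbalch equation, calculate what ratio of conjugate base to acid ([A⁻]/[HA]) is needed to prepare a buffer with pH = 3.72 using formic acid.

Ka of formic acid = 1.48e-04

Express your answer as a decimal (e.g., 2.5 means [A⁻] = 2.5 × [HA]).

pKa = -log(1.48e-04) = 3.8297. pH = pKa + log([A⁻]/[HA]), so log([A⁻]/[HA]) = pH − pKa = 3.72 − 3.8297 = -0.1097. [A⁻]/[HA] = 10^(-0.1097) = 0.777

[A⁻]/[HA] = 0.777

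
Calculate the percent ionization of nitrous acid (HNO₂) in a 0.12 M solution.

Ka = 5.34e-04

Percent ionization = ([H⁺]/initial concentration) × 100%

Using Ka equilibrium: x² + Ka×x - Ka×C = 0. Solving: [H⁺] = 7.7424e-03. Percent = (7.7424e-03/0.12) × 100

Percent ionization = 6.45%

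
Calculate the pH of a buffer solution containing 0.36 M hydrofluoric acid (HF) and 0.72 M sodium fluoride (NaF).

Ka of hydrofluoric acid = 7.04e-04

pKa = -log(7.04e-04) = 3.15. pH = pKa + log([A⁻]/[HA]) = 3.15 + log(0.72/0.36)

pH = 3.45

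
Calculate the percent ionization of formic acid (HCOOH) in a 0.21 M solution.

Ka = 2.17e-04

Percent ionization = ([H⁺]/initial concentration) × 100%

Using Ka equilibrium: x² + Ka×x - Ka×C = 0. Solving: [H⁺] = 6.6429e-03. Percent = (6.6429e-03/0.21) × 100

Percent ionization = 3.16%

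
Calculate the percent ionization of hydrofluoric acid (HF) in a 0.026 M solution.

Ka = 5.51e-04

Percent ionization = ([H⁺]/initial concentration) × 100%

Using Ka equilibrium: x² + Ka×x - Ka×C = 0. Solving: [H⁺] = 3.5195e-03. Percent = (3.5195e-03/0.026) × 100

Percent ionization = 13.5%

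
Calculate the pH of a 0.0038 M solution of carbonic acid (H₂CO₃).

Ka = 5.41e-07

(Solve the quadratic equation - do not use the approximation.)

x² + Ka×x - Ka×C = 0. Using quadratic formula: [H⁺] = 4.5071e-05

pH = 4.35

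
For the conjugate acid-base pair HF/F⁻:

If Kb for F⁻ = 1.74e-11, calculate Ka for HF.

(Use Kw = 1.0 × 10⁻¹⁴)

For a conjugate pair Ka × Kb = Kw, so Ka = Kw/Kb = 1.0 × 10⁻¹⁴ / 1.74e-11 = 5.75e-04.

K_a = 5.75e-04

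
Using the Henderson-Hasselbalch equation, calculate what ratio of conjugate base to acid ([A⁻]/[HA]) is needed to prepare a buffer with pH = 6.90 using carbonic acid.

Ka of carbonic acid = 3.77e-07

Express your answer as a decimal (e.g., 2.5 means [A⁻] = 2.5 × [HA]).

pKa = -log(3.77e-07) = 6.4237. pH = pKa + log([A⁻]/[HA]), so log([A⁻]/[HA]) = pH − pKa = 6.90 − 6.4237 = 0.4763. [A⁻]/[HA] = 10^(0.4763) = 2.99

[A⁻]/[HA] = 2.99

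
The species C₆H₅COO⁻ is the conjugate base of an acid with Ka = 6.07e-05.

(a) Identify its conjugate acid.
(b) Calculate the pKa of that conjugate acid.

(a) The conjugate acid is formed by adding one H⁺ to C₆H₅COO⁻, giving C₆H₅COOH. (b) pKa = -log(Ka) = -log(6.07e-05) = 4.22.

Conjugate acid: C₆H₅COOH; pK_a = 4.22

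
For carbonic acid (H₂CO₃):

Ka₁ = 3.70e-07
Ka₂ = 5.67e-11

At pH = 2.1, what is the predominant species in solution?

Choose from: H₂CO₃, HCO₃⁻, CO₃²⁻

pKa₁ = 6.43, pKa₂ = 10.25. For a polyprotic acid the predominant species crosses at each pKa: below pKa_n the protonated form dominates, above it the deprotonated form does. At pH = 2.1, the predominant species is H₂CO₃.

H₂CO₃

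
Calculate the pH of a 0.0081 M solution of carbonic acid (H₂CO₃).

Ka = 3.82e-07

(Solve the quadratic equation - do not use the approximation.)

x² + Ka×x - Ka×C = 0. Using quadratic formula: [H⁺] = 5.5435e-05

pH = 4.26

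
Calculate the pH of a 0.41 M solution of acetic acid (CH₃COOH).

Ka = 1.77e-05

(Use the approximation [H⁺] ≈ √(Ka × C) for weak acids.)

[H⁺] = √(Ka × C) = √(1.77e-05 × 0.41) = 2.6939e-03. pH = -log(2.6939e-03)

pH = 2.57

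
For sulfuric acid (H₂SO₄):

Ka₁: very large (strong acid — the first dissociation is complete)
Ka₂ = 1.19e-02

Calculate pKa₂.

pKa₂ = -log(Ka₂) = -log(1.19e-02) = 1.92.

pK_{a2} = 1.92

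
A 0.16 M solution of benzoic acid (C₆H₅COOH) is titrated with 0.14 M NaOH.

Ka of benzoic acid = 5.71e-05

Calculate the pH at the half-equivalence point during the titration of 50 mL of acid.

At half-equivalence [HA] = [A⁻], so Henderson-Hasselbalch gives pH = pKa = -log(5.71e-05) = 4.24.

pH = pKa = 4.24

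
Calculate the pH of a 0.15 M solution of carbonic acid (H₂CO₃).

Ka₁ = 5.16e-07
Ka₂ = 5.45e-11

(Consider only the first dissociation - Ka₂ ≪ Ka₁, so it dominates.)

First dissociation dominates. From Ka₁ = [H⁺][HA⁻]/[H₂A], x² + Ka₁·x − Ka₁·C = 0 with C = 0.15 M and Ka₁ = 5.16e-07. Solving: [H⁺] = (−Ka₁ + √(Ka₁² + 4·Ka₁·C)) / 2 = 2.7795e-04 M. pH = -log(2.7795e-04) = 3.56.

pH = 3.56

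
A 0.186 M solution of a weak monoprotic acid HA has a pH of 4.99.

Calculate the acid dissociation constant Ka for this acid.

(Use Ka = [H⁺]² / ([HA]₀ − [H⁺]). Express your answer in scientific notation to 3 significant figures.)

[H⁺] = 10^(−pH) = 10^(−4.99) = 1.023e-05 M. For HA ⇌ H⁺ + A⁻, Ka = [H⁺][A⁻]/[HA] = [H⁺]² / ([HA]₀ − [H⁺]) = (1.023e-05)² / (0.186 − 1.023e-05) = 5.63e-10.

K_a = 5.63e-10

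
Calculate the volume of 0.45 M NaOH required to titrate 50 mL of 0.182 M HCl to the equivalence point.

At equivalence: moles acid = moles base. moles HCl = 0.182 × 50/1000 = 0.0091 mol. V_base = moles / 0.45 × 1000 = 20.2 mL.

V_{base} = 20.2 mL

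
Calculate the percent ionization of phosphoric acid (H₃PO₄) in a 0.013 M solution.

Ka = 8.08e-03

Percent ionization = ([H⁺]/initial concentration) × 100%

Using Ka equilibrium: x² + Ka×x - Ka×C = 0. Solving: [H⁺] = 6.9764e-03. Percent = (6.9764e-03/0.013) × 100

Percent ionization = 53.7%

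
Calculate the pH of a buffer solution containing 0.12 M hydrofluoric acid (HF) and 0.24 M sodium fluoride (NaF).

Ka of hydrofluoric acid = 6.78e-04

pKa = -log(6.78e-04) = 3.17. pH = pKa + log([A⁻]/[HA]) = 3.17 + log(0.24/0.12)

pH = 3.47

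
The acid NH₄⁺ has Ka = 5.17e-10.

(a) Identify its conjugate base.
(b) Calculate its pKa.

(a) The conjugate base is formed by removing one H⁺ from NH₄⁺, giving NH₃. (b) pKa = -log(Ka) = -log(5.17e-10) = 9.29.

Conjugate base: NH₃; pK_a = 9.29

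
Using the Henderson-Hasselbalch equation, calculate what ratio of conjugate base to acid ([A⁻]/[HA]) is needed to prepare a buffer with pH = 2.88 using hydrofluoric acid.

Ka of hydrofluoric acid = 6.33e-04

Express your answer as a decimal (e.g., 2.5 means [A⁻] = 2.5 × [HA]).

pKa = -log(6.33e-04) = 3.1986. pH = pKa + log([A⁻]/[HA]), so log([A⁻]/[HA]) = pH − pKa = 2.88 − 3.1986 = -0.3186. [A⁻]/[HA] = 10^(-0.3186) = 0.480

[A⁻]/[HA] = 0.480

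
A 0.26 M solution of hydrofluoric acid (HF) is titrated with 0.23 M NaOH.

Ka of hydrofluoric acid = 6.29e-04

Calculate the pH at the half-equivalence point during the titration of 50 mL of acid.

At half-equivalence [HA] = [A⁻], so Henderson-Hasselbalch gives pH = pKa = -log(6.29e-04) = 3.20.

pH = pKa = 3.20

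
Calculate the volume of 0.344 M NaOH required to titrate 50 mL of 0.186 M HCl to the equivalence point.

At equivalence: moles acid = moles base. moles HCl = 0.186 × 50/1000 = 0.0093 mol. V_base = moles / 0.344 × 1000 = 27.0 mL.

V_{base} = 27.0 mL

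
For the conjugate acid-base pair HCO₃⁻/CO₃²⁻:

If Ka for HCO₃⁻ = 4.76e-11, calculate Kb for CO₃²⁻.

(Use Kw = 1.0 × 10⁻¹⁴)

For a conjugate pair Ka × Kb = Kw, so Kb = Kw/Ka = 1.0 × 10⁻¹⁴ / 4.76e-11 = 2.10e-04.

K_b = 2.10e-04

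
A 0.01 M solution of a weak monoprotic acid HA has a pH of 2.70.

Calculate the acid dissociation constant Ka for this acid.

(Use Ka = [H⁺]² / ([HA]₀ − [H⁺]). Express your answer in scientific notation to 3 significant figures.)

[H⁺] = 10^(−pH) = 10^(−2.70) = 1.995e-03 M. For HA ⇌ H⁺ + A⁻, Ka = [H⁺][A⁻]/[HA] = [H⁺]² / ([HA]₀ − [H⁺]) = (1.995e-03)² / (0.01 − 1.995e-03) = 4.97e-04.

K_a = 4.97e-04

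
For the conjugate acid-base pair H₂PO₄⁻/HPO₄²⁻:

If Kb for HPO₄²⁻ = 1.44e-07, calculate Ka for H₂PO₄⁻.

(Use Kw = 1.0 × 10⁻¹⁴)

For a conjugate pair Ka × Kb = Kw, so Ka = Kw/Kb = 1.0 × 10⁻¹⁴ / 1.44e-07 = 6.94e-08.

K_a = 6.94e-08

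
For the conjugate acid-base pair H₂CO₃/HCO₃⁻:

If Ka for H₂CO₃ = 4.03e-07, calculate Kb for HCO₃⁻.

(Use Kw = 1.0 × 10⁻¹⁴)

For a conjugate pair Ka × Kb = Kw, so Kb = Kw/Ka = 1.0 × 10⁻¹⁴ / 4.03e-07 = 2.48e-08.

K_b = 2.48e-08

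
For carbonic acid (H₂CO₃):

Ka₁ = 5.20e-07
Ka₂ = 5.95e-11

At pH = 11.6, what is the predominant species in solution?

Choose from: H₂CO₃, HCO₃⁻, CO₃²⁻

pKa₁ = 6.28, pKa₂ = 10.23. For a polyprotic acid the predominant species crosses at each pKa: below pKa_n the protonated form dominates, above it the deprotonated form does. At pH = 11.6, the predominant species is CO₃²⁻.

CO₃²⁻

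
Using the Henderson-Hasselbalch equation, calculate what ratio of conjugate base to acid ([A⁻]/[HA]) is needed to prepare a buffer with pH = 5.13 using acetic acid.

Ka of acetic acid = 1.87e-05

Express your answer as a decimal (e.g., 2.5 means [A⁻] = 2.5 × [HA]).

pKa = -log(1.87e-05) = 4.7282. pH = pKa + log([A⁻]/[HA]), so log([A⁻]/[HA]) = pH − pKa = 5.13 − 4.7282 = 0.4018. [A⁻]/[HA] = 10^(0.4018) = 2.52

[A⁻]/[HA] = 2.52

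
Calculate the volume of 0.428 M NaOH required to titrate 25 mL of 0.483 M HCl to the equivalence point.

At equivalence: moles acid = moles base. moles HCl = 0.483 × 25/1000 = 0.01207 mol. V_base = moles / 0.428 × 1000 = 28.2 mL.

V_{base} = 28.2 mL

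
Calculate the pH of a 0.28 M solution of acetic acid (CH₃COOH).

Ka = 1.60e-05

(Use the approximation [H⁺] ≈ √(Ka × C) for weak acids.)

[H⁺] = √(Ka × C) = √(1.60e-05 × 0.28) = 2.1166e-03. pH = -log(2.1166e-03)

pH = 2.67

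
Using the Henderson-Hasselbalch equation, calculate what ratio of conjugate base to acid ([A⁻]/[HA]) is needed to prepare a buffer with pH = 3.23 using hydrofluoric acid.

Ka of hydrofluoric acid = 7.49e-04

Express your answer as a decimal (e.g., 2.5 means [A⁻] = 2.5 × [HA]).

pKa = -log(7.49e-04) = 3.1255. pH = pKa + log([A⁻]/[HA]), so log([A⁻]/[HA]) = pH − pKa = 3.23 − 3.1255 = 0.1045. [A⁻]/[HA] = 10^(0.1045) = 1.27

[A⁻]/[HA] = 1.27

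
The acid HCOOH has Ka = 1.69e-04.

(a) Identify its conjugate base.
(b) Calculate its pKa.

(a) The conjugate base is formed by removing one H⁺ from HCOOH, giving HCOO⁻. (b) pKa = -log(Ka) = -log(1.69e-04) = 3.77.

Conjugate base: HCOO⁻; pK_a = 3.77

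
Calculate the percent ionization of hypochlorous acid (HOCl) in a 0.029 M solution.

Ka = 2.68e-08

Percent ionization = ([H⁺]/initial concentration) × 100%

Using Ka equilibrium: x² + Ka×x - Ka×C = 0. Solving: [H⁺] = 2.7865e-05. Percent = (2.7865e-05/0.029) × 100

Percent ionization = 0.0961%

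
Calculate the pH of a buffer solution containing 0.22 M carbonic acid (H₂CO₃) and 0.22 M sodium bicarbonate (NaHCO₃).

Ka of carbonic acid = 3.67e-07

pKa = -log(3.67e-07) = 6.44. pH = pKa + log([A⁻]/[HA]) = 6.44 + log(0.22/0.22)

pH = 6.44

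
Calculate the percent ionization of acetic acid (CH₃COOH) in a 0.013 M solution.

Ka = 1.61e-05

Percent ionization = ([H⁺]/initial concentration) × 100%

Using Ka equilibrium: x² + Ka×x - Ka×C = 0. Solving: [H⁺] = 4.4951e-04. Percent = (4.4951e-04/0.013) × 100

Percent ionization = 3.46%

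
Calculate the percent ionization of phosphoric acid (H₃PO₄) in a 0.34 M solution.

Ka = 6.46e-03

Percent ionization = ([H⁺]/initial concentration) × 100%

Using Ka equilibrium: x² + Ka×x - Ka×C = 0. Solving: [H⁺] = 4.3747e-02. Percent = (4.3747e-02/0.34) × 100

Percent ionization = 12.9%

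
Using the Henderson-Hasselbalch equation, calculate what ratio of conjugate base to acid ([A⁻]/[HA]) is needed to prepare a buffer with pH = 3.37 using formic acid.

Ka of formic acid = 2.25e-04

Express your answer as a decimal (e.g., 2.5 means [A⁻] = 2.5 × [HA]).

pKa = -log(2.25e-04) = 3.6478. pH = pKa + log([A⁻]/[HA]), so log([A⁻]/[HA]) = pH − pKa = 3.37 − 3.6478 = -0.2778. [A⁻]/[HA] = 10^(-0.2778) = 0.527

[A⁻]/[HA] = 0.527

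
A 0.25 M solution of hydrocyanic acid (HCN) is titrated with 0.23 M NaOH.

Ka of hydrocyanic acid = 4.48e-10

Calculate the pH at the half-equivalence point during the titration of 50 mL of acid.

At half-equivalence [HA] = [A⁻], so Henderson-Hasselbalch gives pH = pKa = -log(4.48e-10) = 9.35.

pH = pKa = 9.35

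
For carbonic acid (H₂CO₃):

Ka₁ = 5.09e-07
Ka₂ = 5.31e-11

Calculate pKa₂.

pKa₂ = -log(Ka₂) = -log(5.31e-11) = 10.27.

pK_{a2} = 10.27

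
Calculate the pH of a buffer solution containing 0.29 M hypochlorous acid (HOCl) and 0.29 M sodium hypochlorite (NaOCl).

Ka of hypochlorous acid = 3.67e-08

pKa = -log(3.67e-08) = 7.44. pH = pKa + log([A⁻]/[HA]) = 7.44 + log(0.29/0.29)

pH = 7.44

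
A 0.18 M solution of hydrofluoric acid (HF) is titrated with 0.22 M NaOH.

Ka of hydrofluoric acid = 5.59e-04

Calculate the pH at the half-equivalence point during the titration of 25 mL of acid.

At half-equivalence [HA] = [A⁻], so Henderson-Hasselbalch gives pH = pKa = -log(5.59e-04) = 3.25.

pH = pKa = 3.25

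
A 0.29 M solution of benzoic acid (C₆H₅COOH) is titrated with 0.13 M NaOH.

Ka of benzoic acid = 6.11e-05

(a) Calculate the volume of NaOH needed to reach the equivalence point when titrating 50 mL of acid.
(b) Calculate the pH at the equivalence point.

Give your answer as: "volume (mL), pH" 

moles acid = 0.29 × 50/1000 = 0.0145 mol; V_base = moles/0.13 × 1000 = 111.5 mL. At equivalence only the conjugate base is present: [A⁻] = 0.0145/0.162 = 8.9762e-02 M. Kb = Kw/Ka = 1.64e-10; [OH⁻] = √(Kb × [A⁻]) = 3.8329e-06; pOH = 5.42; pH = 14 - pOH = 8.58.

V = 111.5 mL, pH = 8.58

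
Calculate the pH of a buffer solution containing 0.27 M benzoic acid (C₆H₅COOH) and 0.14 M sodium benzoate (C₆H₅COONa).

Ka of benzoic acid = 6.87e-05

pKa = -log(6.87e-05) = 4.16. pH = pKa + log([A⁻]/[HA]) = 4.16 + log(0.14/0.27)

pH = 3.88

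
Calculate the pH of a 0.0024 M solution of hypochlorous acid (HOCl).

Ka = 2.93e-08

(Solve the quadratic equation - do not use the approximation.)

x² + Ka×x - Ka×C = 0. Using quadratic formula: [H⁺] = 8.3711e-06

pH = 5.08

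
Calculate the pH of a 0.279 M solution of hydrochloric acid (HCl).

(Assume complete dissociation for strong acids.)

[H⁺] = 0.279 M for strong acid. pH = -log[H⁺] = -log(0.279)

pH = 0.55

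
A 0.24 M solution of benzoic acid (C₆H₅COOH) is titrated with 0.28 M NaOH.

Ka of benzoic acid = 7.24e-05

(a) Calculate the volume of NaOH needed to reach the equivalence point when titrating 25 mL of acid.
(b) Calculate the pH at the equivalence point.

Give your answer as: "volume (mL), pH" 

moles acid = 0.24 × 25/1000 = 0.006 mol; V_base = moles/0.28 × 1000 = 21.4 mL. At equivalence only the conjugate base is present: [A⁻] = 0.006/0.046 = 1.2923e-01 M. Kb = Kw/Ka = 1.38e-10; [OH⁻] = √(Kb × [A⁻]) = 4.2249e-06; pOH = 5.37; pH = 14 - pOH = 8.63.

V = 21.4 mL, pH = 8.63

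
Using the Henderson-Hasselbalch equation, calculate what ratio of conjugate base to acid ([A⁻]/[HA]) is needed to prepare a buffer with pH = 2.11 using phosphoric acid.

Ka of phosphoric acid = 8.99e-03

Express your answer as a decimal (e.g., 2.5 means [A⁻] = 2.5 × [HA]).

pKa = -log(8.99e-03) = 2.0462. pH = pKa + log([A⁻]/[HA]), so log([A⁻]/[HA]) = pH − pKa = 2.11 − 2.0462 = 0.0638. [A⁻]/[HA] = 10^(0.0638) = 1.16

[A⁻]/[HA] = 1.16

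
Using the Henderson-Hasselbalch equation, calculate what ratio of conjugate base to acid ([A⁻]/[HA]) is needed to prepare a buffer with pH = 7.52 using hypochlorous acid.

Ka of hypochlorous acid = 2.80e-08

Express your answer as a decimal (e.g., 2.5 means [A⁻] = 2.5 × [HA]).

pKa = -log(2.80e-08) = 7.5528. pH = pKa + log([A⁻]/[HA]), so log([A⁻]/[HA]) = pH − pKa = 7.52 − 7.5528 = -0.0328. [A⁻]/[HA] = 10^(-0.0328) = 0.927

[A⁻]/[HA] = 0.927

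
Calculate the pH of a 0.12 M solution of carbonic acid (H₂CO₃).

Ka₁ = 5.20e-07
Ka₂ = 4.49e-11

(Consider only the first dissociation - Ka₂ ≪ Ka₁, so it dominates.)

First dissociation dominates. From Ka₁ = [H⁺][HA⁻]/[H₂A], x² + Ka₁·x − Ka₁·C = 0 with C = 0.12 M and Ka₁ = 5.20e-07. Solving: [H⁺] = (−Ka₁ + √(Ka₁² + 4·Ka₁·C)) / 2 = 2.4954e-04 M. pH = -log(2.4954e-04) = 3.60.

pH = 3.60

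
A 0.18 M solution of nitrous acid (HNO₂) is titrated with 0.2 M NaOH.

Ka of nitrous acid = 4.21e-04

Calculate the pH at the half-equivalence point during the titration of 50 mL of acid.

At half-equivalence [HA] = [A⁻], so Henderson-Hasselbalch gives pH = pKa = -log(4.21e-04) = 3.38.

pH = pKa = 3.38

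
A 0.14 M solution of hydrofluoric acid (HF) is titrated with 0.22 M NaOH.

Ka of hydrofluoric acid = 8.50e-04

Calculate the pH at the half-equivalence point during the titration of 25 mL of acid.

At half-equivalence [HA] = [A⁻], so Henderson-Hasselbalch gives pH = pKa = -log(8.50e-04) = 3.07.

pH = pKa = 3.07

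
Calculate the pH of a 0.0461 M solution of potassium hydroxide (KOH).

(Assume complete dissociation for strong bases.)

[OH⁻] = 0.0461 M for strong base. pOH = -log[OH⁻] = 1.34, pH = 14 - pOH

pH = 12.66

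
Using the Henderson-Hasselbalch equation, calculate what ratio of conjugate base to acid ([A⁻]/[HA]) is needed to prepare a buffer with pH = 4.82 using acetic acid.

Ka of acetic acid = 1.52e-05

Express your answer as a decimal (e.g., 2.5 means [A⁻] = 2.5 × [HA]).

pKa = -log(1.52e-05) = 4.8182. pH = pKa + log([A⁻]/[HA]), so log([A⁻]/[HA]) = pH − pKa = 4.82 − 4.8182 = 0.0018. [A⁻]/[HA] = 10^(0.0018) = 1.00

[A⁻]/[HA] = 1.00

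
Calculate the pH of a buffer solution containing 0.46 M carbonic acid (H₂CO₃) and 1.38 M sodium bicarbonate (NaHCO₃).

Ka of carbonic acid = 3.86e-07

pKa = -log(3.86e-07) = 6.41. pH = pKa + log([A⁻]/[HA]) = 6.41 + log(1.38/0.46)

pH = 6.89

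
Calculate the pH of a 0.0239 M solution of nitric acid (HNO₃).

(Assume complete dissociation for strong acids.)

[H⁺] = 0.0239 M for strong acid. pH = -log[H⁺] = -log(0.0239)

pH = 1.62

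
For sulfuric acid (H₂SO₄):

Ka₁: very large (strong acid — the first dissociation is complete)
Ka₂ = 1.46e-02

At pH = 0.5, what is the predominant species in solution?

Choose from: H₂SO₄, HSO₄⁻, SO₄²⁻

The first dissociation is complete, so H₂SO₄ itself is never the predominant species in water; pKa₂ = -log(1.46e-02) = 1.84. For a polyprotic acid the predominant species crosses at each pKa: below pKa_n the protonated form dominates, above it the deprotonated form does. At pH = 0.5, the predominant species is HSO₄⁻.

HSO₄⁻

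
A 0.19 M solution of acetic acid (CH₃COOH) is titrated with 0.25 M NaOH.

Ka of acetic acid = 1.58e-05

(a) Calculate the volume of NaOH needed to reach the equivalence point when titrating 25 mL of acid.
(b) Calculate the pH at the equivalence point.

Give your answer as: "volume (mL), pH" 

moles acid = 0.19 × 25/1000 = 0.00475 mol; V_base = moles/0.25 × 1000 = 19.0 mL. At equivalence only the conjugate base is present: [A⁻] = 0.00475/0.044 = 1.0795e-01 M. Kb = Kw/Ka = 6.33e-10; [OH⁻] = √(Kb × [A⁻]) = 8.2659e-06; pOH = 5.08; pH = 14 - pOH = 8.92.

V = 19.0 mL, pH = 8.92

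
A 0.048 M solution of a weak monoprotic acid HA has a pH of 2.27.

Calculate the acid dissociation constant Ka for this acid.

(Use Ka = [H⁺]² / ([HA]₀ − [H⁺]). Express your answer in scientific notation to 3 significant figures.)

[H⁺] = 10^(−pH) = 10^(−2.27) = 5.370e-03 M. For HA ⇌ H⁺ + A⁻, Ka = [H⁺][A⁻]/[HA] = [H⁺]² / ([HA]₀ − [H⁺]) = (5.370e-03)² / (0.048 − 5.370e-03) = 6.77e-04.

K_a = 6.77e-04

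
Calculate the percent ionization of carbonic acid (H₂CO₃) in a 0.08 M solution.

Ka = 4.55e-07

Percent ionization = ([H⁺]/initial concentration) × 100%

Using Ka equilibrium: x² + Ka×x - Ka×C = 0. Solving: [H⁺] = 1.9056e-04. Percent = (1.9056e-04/0.08) × 100

Percent ionization = 0.238%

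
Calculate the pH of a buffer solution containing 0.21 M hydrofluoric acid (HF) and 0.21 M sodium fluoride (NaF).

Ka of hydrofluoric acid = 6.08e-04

pKa = -log(6.08e-04) = 3.22. pH = pKa + log([A⁻]/[HA]) = 3.22 + log(0.21/0.21)

pH = 3.22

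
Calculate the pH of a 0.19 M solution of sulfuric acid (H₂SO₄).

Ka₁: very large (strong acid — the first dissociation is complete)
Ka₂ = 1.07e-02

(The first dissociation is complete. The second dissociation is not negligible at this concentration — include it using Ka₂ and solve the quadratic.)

First dissociation is complete: [H⁺]₀ = [HSO₄⁻]₀ = C = 0.19 M. Second dissociation HSO₄⁻ ⇌ H⁺ + SO₄²⁻: let x = [SO₄²⁻]. Ka₂ = (C + x)·x / (C − x) = 1.07e-02 → x² + (C + Ka₂)·x − Ka₂·C = 0 → x² + 0.20070·x − 2.033e-03 = 0. x = (−0.20070 + √(0.20070² + 4 × 2.033e-03)) / 2 = 9.6642e-03 M. [H⁺] = C + x = 0.19 + 9.6642e-03 = 1.9966e-01 M. pH = -log(1.9966e-01) = 0.70.

pH = 0.70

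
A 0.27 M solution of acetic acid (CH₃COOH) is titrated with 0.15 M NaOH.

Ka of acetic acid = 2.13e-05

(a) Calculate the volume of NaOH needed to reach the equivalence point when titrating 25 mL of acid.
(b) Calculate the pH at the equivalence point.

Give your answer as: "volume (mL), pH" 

moles acid = 0.27 × 25/1000 = 0.00675 mol; V_base = moles/0.15 × 1000 = 45.0 mL. At equivalence only the conjugate base is present: [A⁻] = 0.00675/0.070 = 9.6429e-02 M. Kb = Kw/Ka = 4.69e-10; [OH⁻] = √(Kb × [A⁻]) = 6.7284e-06; pOH = 5.17; pH = 14 - pOH = 8.83.

V = 45.0 mL, pH = 8.83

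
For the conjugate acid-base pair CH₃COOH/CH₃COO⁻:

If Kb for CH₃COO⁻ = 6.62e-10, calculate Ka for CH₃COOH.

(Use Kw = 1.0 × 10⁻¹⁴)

For a conjugate pair Ka × Kb = Kw, so Ka = Kw/Kb = 1.0 × 10⁻¹⁴ / 6.62e-10 = 1.51e-05.

K_a = 1.51e-05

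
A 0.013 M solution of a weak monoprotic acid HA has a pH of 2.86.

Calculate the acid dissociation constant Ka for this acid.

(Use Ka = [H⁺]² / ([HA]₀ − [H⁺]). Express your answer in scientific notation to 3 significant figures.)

[H⁺] = 10^(−pH) = 10^(−2.86) = 1.380e-03 M. For HA ⇌ H⁺ + A⁻, Ka = [H⁺][A⁻]/[HA] = [H⁺]² / ([HA]₀ − [H⁺]) = (1.380e-03)² / (0.013 − 1.380e-03) = 1.64e-04.

K_a = 1.64e-04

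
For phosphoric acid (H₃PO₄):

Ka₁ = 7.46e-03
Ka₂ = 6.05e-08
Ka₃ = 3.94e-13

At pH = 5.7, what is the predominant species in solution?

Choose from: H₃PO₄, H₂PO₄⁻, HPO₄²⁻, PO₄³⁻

pKa₁ = 2.13, pKa₂ = 7.22, pKa₃ = 12.40. For a polyprotic acid the predominant species crosses at each pKa: below pKa_n the protonated form dominates, above it the deprotonated form does. At pH = 5.7, the predominant species is H₂PO₄⁻.

H₂PO₄⁻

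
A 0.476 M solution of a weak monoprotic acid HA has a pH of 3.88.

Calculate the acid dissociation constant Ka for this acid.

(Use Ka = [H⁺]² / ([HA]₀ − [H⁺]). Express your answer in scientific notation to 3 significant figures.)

[H⁺] = 10^(−pH) = 10^(−3.88) = 1.318e-04 M. For HA ⇌ H⁺ + A⁻, Ka = [H⁺][A⁻]/[HA] = [H⁺]² / ([HA]₀ − [H⁺]) = (1.318e-04)² / (0.476 − 1.318e-04) = 3.65e-08.

K_a = 3.65e-08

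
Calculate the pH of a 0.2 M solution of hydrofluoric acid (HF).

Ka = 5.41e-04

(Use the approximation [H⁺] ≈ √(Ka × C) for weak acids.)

[H⁺] = √(Ka × C) = √(5.41e-04 × 0.2) = 1.0402e-02. pH = -log(1.0402e-02)

pH = 1.98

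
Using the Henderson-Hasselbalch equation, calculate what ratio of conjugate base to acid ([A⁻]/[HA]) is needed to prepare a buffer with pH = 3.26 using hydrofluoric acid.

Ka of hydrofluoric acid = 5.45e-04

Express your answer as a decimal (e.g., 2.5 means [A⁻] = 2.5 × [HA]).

pKa = -log(5.45e-04) = 3.2636. pH = pKa + log([A⁻]/[HA]), so log([A⁻]/[HA]) = pH − pKa = 3.26 − 3.2636 = -0.0036. [A⁻]/[HA] = 10^(-0.0036) = 0.992

[A⁻]/[HA] = 0.992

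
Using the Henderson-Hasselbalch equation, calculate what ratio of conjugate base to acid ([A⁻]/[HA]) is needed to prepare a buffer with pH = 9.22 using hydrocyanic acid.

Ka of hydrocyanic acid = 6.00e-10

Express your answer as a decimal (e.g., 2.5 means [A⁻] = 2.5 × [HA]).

pKa = -log(6.00e-10) = 9.2218. pH = pKa + log([A⁻]/[HA]), so log([A⁻]/[HA]) = pH − pKa = 9.22 − 9.2218 = -0.0018. [A⁻]/[HA] = 10^(-0.0018) = 0.996

[A⁻]/[HA] = 0.996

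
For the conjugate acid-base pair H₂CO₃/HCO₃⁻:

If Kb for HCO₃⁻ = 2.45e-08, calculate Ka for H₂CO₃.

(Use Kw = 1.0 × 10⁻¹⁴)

For a conjugate pair Ka × Kb = Kw, so Ka = Kw/Kb = 1.0 × 10⁻¹⁴ / 2.45e-08 = 4.08e-07.

K_a = 4.08e-07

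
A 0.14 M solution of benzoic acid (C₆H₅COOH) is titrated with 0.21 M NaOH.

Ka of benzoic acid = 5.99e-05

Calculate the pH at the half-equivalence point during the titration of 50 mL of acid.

At half-equivalence [HA] = [A⁻], so Henderson-Hasselbalch gives pH = pKa = -log(5.99e-05) = 4.22.

pH = pKa = 4.22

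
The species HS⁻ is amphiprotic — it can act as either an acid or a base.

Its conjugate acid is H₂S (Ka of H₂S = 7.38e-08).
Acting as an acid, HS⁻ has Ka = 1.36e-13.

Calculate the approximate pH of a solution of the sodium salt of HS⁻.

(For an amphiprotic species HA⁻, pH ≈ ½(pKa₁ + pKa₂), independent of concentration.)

pKa₁ = -log(7.38e-08) = 7.13; pKa₂ = -log(1.36e-13) = 12.87. For an amphiprotic species, pH ≈ ½(pKa₁ + pKa₂) = ½(7.13 + 12.87) = 10.00.

pH = 10.00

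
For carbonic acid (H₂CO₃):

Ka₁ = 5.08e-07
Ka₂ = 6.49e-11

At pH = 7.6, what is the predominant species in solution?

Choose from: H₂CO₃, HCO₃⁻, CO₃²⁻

pKa₁ = 6.29, pKa₂ = 10.19. For a polyprotic acid the predominant species crosses at each pKa: below pKa_n the protonated form dominates, above it the deprotonated form does. At pH = 7.6, the predominant species is HCO₃⁻.

HCO₃⁻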